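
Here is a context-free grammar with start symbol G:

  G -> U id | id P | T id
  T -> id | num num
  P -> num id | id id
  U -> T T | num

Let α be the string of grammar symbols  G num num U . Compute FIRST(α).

Add FIRST(G) = { id, num }; G is not nullable, stop.

{ id, num }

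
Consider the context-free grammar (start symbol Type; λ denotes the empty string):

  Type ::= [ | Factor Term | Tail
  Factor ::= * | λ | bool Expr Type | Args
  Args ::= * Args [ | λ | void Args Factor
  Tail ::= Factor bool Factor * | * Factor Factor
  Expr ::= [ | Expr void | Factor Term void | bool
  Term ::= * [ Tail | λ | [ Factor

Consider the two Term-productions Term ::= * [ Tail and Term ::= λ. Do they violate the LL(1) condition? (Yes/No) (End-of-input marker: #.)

Yes

FIRST(* [ Tail) = { * } and FIRST(λ) = { λ }.
The second alternative is nullable and FOLLOW(Term) = { #, *, [, bool, void } shares * with FIRST of the first — conflict.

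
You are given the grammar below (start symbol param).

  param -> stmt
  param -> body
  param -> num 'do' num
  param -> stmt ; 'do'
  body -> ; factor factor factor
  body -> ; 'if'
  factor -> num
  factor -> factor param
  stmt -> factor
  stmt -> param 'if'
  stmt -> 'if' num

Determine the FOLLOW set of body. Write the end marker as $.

{ $, 'if', ;, num }

In param -> body: body is at the end, add FOLLOW(param) = { $, 'if', ;, num }.
Union: FOLLOW(body) = { $, 'if', ;, num }.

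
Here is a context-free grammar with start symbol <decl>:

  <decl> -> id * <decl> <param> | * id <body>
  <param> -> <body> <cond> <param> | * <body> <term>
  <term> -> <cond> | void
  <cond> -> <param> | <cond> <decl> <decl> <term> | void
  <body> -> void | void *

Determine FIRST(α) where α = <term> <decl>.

Add FIRST(<term>) = { *, void }; <term> is not nullable, stop.

{ *, void }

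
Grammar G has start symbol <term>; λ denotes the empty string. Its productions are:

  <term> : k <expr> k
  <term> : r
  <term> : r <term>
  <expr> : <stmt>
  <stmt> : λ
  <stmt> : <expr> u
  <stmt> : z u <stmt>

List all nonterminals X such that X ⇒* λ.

{ <expr>, <stmt> }

Directly nullable (have an λ-production): <stmt>.
<expr> : <stmt> with every symbol nullable, so <expr> is nullable.
No other nonterminal has a production whose RHS symbols are all nullable.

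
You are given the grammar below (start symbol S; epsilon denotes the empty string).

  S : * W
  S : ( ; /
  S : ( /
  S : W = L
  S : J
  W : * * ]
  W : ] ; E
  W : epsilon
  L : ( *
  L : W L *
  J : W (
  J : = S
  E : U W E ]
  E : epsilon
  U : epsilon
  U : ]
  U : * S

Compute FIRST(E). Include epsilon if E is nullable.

From E : U W E ]: U, W, E nullable, take FIRST(U) ∪ FIRST(W) ∪ FIRST(E) ∪ {]} = { *, ] }.
E : epsilon contributes epsilon.
Union: FIRST(E) = { *, ], epsilon }.

{ *, ], epsilon }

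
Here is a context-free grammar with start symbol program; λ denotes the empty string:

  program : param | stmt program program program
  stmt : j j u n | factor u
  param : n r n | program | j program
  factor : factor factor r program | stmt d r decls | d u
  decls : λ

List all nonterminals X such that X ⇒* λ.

{ decls }

Directly nullable (have an λ-production): decls.
No other nonterminal has a production whose RHS symbols are all nullable.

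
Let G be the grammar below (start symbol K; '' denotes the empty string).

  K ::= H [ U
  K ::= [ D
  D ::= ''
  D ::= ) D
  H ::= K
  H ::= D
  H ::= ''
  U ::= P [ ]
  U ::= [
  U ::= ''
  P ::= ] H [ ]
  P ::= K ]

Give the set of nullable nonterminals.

{ D, H, U }

Directly nullable (have an ''-production): D, H, U.
No other nonterminal has a production whose RHS symbols are all nullable.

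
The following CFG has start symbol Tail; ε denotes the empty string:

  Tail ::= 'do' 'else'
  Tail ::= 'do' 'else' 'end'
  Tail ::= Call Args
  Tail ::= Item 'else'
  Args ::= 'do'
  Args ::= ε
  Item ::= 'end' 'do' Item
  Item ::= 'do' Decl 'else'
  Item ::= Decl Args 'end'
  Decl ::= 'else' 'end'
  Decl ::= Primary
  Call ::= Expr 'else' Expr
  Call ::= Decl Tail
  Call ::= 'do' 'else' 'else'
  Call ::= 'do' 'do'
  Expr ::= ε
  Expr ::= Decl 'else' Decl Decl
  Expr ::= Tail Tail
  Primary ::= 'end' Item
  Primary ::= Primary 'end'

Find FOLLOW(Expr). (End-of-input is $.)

In Call ::= Expr 'else' Expr: add FIRST('else' Expr) = { 'else' }.
In Call ::= Expr 'else' Expr: Expr is at the end, add FOLLOW(Call) = { $, 'do', 'else', 'end' }.
Union: FOLLOW(Expr) = { $, 'do', 'else', 'end' }.

{ $, 'do', 'else', 'end' }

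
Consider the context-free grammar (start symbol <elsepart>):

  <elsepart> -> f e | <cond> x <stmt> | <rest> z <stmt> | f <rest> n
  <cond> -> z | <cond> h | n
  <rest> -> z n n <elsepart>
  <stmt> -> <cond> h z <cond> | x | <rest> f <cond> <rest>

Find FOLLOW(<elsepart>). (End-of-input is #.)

{ #, f, n, z }

<elsepart> is the start symbol, so # ∈ FOLLOW(<elsepart>).
In <rest> -> z n n <elsepart>: <elsepart> is at the end, add FOLLOW(<rest>) = { #, f, n, z }.
Union: FOLLOW(<elsepart>) = { #, f, n, z }.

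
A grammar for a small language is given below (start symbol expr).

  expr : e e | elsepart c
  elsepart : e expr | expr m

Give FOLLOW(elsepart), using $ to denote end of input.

{ c }

In expr : elsepart c: add FIRST(c) = { c }.
Union: FOLLOW(elsepart) = { c }.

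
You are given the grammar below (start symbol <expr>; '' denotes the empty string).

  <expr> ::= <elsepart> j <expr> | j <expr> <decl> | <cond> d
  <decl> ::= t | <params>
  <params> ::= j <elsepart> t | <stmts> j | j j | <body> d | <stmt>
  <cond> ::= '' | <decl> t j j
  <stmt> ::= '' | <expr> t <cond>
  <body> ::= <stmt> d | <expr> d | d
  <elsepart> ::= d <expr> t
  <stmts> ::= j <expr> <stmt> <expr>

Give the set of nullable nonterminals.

{ <cond>, <decl>, <params>, <stmt> }

Directly nullable (have an ''-production): <cond>, <stmt>.
<params> ::= <stmt> with every symbol nullable, so <params> is nullable.
<decl> ::= <params> with every symbol nullable, so <decl> is nullable.
No other nonterminal has a production whose RHS symbols are all nullable.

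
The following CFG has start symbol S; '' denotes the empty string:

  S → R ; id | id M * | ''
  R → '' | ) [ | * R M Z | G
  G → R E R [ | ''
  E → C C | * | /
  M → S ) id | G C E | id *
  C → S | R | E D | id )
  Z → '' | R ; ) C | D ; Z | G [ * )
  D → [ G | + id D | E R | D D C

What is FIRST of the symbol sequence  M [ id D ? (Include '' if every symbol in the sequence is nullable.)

{ ), *, +, /, ;, [, id }

Add FIRST(M)\{''} = { ), *, +, /, ;, [, id }; M is nullable, continue.
[ is a terminal; add {[} and stop.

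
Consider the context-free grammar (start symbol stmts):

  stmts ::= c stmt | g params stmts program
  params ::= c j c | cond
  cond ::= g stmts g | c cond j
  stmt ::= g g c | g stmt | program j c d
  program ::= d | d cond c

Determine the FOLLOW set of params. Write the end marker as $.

{ c, g }

In stmts ::= g params stmts program: add FIRST(stmts program) = { c, g }.
Union: FOLLOW(params) = { c, g }.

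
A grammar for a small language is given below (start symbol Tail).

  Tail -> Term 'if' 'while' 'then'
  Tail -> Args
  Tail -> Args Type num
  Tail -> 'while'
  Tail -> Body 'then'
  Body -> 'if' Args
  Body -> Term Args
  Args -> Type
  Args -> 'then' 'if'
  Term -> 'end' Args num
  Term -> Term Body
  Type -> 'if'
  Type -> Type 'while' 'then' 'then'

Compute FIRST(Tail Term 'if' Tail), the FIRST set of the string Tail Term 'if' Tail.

Add FIRST(Tail) = { 'end', 'if', 'then', 'while' }; Tail is not nullable, stop.

{ 'end', 'if', 'then', 'while' }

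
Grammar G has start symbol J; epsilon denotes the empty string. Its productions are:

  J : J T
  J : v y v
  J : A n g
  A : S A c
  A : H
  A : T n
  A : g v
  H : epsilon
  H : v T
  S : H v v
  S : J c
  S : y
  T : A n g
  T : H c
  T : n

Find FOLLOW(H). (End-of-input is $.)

In A : H: H is at the end, add FOLLOW(A) = { c, n }.
In S : H v v: add FIRST(v v) = { v }.
In T : H c: add FIRST(c) = { c }.
Union: FOLLOW(H) = { c, n, v }.

{ c, n, v }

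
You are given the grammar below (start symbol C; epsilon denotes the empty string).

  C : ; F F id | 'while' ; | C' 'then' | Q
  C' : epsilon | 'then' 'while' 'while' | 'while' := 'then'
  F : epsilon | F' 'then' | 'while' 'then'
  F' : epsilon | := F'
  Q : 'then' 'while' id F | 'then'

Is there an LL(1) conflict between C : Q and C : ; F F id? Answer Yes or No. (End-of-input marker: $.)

No

FIRST(Q) = { 'then' } and FIRST(; F F id) = { ; }.
The FIRST sets are disjoint and neither alternative is nullable — no conflict.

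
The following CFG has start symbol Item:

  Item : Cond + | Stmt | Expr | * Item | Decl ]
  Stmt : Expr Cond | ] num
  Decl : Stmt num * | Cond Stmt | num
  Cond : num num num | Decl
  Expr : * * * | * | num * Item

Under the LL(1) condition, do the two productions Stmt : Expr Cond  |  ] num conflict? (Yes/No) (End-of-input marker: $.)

No

FIRST(Expr Cond) = { *, num } and FIRST(] num) = { ] }.
The FIRST sets are disjoint and neither alternative is nullable — no conflict.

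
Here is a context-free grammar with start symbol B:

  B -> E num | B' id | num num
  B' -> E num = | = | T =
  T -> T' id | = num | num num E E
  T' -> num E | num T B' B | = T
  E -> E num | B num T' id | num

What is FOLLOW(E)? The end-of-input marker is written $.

In B -> E num: add FIRST(num) = { num }.
In B' -> E num =: add FIRST(num =) = { num }.
In T -> num num E E: add FIRST(E) = { =, num }.
In T -> num num E E: E is at the end, add FOLLOW(T) = { =, id, num }.
In T' -> num E: E is at the end, add FOLLOW(T') = { id }.
In E -> E num: add FIRST(num) = { num }.
Union: FOLLOW(E) = { =, id, num }.

{ =, id, num }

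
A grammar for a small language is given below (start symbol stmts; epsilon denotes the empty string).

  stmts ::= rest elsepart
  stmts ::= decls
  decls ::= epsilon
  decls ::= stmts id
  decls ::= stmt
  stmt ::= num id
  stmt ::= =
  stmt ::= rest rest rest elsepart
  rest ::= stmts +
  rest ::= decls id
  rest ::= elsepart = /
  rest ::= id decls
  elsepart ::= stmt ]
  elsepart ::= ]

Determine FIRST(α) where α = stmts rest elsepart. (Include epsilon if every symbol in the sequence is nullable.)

Add FIRST(stmts)\{epsilon} = { +, =, ], id, num }; stmts is nullable, continue.
Add FIRST(rest) = { +, =, ], id, num }; rest is not nullable, stop.

{ +, =, ], id, num }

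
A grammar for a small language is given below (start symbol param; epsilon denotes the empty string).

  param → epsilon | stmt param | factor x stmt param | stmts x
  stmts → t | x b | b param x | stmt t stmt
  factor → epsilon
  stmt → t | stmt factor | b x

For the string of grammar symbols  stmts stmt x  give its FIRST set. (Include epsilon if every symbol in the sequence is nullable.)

{ b, t, x }

Add FIRST(stmts) = { b, t, x }; stmts is not nullable, stop.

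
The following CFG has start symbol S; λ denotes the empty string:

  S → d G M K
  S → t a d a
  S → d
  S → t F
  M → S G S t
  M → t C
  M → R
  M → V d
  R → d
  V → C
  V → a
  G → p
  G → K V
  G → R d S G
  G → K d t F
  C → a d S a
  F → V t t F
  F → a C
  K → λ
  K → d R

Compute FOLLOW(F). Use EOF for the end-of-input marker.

In S → t F: F is at the end, add FOLLOW(S) = { EOF, a, d, p, t }.
In G → K d t F: F is at the end, add FOLLOW(G) = { a, d, t }.
In F → V t t F: F is at the end, add FOLLOW(F) = { EOF, a, d, p, t }.
Union: FOLLOW(F) = { EOF, a, d, p, t }.

{ EOF, a, d, p, t }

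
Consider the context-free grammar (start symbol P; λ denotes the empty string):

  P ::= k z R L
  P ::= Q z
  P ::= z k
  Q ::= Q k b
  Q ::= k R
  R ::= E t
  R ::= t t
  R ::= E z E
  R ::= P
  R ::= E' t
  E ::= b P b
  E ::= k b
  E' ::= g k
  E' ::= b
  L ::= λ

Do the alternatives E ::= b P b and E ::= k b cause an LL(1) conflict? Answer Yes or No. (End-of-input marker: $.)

FIRST(b P b) = { b } and FIRST(k b) = { k }.
The FIRST sets are disjoint and neither alternative is nullable — no conflict.

No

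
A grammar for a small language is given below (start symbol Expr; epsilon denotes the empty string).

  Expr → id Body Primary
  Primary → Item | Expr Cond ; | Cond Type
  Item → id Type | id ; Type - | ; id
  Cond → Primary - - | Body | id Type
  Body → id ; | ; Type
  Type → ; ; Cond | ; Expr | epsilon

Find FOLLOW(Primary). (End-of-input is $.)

{ $, -, ;, id }

In Expr → id Body Primary: Primary is at the end, add FOLLOW(Expr) = { $, -, ;, id }.
In Cond → Primary - -: add FIRST(- -) = { - }.
Union: FOLLOW(Primary) = { $, -, ;, id }.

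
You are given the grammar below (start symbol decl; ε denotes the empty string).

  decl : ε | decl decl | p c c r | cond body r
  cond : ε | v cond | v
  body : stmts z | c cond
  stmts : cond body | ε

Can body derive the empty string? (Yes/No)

No

Nullable nonterminals: cond, decl, stmts.
No production of body has an RHS whose symbols are all nullable, so body is not nullable.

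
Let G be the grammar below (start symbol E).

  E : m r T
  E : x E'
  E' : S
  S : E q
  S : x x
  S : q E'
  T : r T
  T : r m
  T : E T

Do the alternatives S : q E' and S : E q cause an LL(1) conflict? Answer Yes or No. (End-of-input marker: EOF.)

FIRST(q E') = { q } and FIRST(E q) = { m, x }.
The FIRST sets are disjoint and neither alternative is nullable — no conflict.

No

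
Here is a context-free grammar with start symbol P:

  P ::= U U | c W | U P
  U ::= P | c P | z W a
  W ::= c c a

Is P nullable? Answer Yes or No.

No nonterminal in this grammar is nullable.
No production of P has an RHS whose symbols are all nullable, so P is not nullable.

No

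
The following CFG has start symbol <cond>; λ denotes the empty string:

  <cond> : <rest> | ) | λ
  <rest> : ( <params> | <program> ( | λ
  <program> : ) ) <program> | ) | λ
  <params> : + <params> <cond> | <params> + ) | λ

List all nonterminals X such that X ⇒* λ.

{ <cond>, <params>, <program>, <rest> }

Directly nullable (have an λ-production): <cond>, <rest>, <program>, <params>.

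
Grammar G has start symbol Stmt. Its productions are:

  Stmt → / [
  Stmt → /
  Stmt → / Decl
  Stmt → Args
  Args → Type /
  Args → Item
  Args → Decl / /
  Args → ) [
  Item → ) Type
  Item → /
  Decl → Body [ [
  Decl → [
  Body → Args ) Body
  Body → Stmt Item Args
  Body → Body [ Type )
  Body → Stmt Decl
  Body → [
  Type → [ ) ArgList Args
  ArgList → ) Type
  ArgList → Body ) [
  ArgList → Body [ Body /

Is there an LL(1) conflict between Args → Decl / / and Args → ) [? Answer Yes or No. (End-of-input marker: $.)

Yes

FIRST(Decl / /) = { ), /, [ } and FIRST() [) = { ) }.
Both contain ), so the two alternatives are not disjoint — LL(1) conflict.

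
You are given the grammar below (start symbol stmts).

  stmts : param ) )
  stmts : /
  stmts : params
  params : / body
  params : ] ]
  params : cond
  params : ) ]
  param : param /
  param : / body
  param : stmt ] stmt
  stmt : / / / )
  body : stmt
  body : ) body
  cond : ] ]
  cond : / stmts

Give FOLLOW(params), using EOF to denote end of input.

{ EOF }

In stmts : params: params is at the end, add FOLLOW(stmts) = { EOF }.
Union: FOLLOW(params) = { EOF }.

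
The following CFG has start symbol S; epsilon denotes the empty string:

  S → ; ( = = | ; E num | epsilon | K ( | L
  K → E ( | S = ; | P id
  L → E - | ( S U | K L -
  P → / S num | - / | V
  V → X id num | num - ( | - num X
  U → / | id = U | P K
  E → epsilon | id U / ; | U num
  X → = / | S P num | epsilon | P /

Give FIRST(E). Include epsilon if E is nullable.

E → epsilon contributes epsilon.
E → id U / ; contributes {id}.
From E → U num: add FIRST(U) = { (, -, /, ;, =, id, num }.
Union: FIRST(E) = { (, -, /, ;, =, id, num, epsilon }.

{ (, -, /, ;, =, id, num, epsilon }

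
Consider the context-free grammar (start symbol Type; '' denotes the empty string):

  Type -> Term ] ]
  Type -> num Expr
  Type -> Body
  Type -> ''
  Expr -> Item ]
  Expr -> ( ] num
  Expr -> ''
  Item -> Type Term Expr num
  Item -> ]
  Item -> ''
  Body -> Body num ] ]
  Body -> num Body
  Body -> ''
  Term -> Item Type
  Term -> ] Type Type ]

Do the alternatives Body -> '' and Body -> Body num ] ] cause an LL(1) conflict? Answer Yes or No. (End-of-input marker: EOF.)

Yes

FIRST('') = { '' } and FIRST(Body num ] ]) = { num }.
The first alternative is nullable and FOLLOW(Body) = { EOF, (, ], num } shares num with FIRST of the second — conflict.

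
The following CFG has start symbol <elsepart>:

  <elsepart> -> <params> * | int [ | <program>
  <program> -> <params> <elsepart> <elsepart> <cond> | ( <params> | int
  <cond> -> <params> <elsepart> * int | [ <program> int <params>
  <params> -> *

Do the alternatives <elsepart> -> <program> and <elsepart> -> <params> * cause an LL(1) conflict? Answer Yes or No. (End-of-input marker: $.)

FIRST(<program>) = { (, *, int } and FIRST(<params> *) = { * }.
Both contain *, so the two alternatives are not disjoint — LL(1) conflict.

Yes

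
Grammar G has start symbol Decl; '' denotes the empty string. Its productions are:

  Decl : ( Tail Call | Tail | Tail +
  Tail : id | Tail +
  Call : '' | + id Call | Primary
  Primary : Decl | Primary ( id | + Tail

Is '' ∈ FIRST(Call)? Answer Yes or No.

Yes

Call has an ''-production, so Call ⇒ ''.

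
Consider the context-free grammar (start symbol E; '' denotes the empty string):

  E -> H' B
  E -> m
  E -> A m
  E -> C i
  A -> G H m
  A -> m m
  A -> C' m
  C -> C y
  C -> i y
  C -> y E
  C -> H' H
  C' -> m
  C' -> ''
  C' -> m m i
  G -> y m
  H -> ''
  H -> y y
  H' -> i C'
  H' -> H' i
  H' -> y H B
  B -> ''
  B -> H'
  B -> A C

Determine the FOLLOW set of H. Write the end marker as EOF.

{ EOF, i, m, y }

In A -> G H m: add FIRST(m) = { m }.
In C -> H' H: H is at the end, add FOLLOW(C) = { EOF, i, m, y }.
In H' -> y H B: add FIRST(B)\{''} = { i, m, y }.
  Since B is nullable, also add FOLLOW(H') = { EOF, i, m, y }.
Union: FOLLOW(H) = { EOF, i, m, y }.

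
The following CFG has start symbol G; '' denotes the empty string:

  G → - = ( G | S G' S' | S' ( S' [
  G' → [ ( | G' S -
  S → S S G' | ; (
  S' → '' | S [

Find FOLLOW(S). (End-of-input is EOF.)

{ -, ;, [ }

In G → S G' S': add FIRST(G' S') = { [ }.
In G' → G' S -: add FIRST(-) = { - }.
In S → S S G': add FIRST(S G') = { ; }.
In S → S S G': add FIRST(G') = { [ }.
In S' → S [: add FIRST([) = { [ }.
Union: FOLLOW(S) = { -, ;, [ }.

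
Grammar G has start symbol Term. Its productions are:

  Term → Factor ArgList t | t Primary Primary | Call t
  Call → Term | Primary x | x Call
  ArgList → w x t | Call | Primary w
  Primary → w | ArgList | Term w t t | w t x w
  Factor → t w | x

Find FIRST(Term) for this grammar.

{ t, w, x }

From Term → Factor ArgList t: add FIRST(Factor) = { t, x }.
Term → t Primary Primary contributes {t}.
From Term → Call t: add FIRST(Call) = { t, w, x }.
Union: FIRST(Term) = { t, w, x }.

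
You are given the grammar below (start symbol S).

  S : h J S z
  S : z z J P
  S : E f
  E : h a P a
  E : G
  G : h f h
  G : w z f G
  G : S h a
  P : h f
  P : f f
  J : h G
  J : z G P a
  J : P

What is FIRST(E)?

{ h, w, z }

E : h a P a contributes {h}.
From E : G: add FIRST(G) = { h, w, z }.
Union: FIRST(E) = { h, w, z }.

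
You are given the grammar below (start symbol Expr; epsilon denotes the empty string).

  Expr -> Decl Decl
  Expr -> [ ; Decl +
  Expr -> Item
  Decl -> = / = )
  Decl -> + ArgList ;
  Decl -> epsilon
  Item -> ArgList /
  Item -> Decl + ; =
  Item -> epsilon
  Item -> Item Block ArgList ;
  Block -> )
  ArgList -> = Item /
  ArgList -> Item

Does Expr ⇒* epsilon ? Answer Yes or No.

Yes

Expr -> Decl Decl and each of Decl, Decl is nullable, so Expr ⇒* epsilon.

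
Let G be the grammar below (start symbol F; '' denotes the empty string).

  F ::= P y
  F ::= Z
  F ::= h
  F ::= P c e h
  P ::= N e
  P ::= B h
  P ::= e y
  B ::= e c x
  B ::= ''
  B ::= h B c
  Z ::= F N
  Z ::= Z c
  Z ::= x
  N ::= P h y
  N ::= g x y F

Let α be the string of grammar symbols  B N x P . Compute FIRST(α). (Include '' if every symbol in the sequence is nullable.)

{ e, g, h }

Add FIRST(B)\{''} = { e, h }; B is nullable, continue.
Add FIRST(N) = { e, g, h }; N is not nullable, stop.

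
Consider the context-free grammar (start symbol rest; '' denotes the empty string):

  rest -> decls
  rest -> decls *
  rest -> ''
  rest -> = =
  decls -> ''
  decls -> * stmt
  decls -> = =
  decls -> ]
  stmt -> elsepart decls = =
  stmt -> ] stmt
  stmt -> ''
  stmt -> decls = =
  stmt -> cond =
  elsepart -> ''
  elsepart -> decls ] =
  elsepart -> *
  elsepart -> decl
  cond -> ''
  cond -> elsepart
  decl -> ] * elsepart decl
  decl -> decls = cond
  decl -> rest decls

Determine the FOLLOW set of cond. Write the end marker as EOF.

In stmt -> cond =: add FIRST(=) = { = }.
In decl -> decls = cond: cond is at the end, add FOLLOW(decl) = { *, =, ] }.
Union: FOLLOW(cond) = { *, =, ] }.

{ *, =, ] }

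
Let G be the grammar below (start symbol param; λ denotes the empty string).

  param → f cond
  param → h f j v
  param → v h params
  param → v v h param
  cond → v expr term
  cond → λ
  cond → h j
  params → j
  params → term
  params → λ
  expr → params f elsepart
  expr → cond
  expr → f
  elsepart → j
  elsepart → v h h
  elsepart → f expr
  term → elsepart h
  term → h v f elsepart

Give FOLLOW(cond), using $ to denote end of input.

{ $, f, h, j, v }

In param → f cond: cond is at the end, add FOLLOW(param) = { $ }.
In expr → cond: cond is at the end, add FOLLOW(expr) = { $, f, h, j, v }.
Union: FOLLOW(cond) = { $, f, h, j, v }.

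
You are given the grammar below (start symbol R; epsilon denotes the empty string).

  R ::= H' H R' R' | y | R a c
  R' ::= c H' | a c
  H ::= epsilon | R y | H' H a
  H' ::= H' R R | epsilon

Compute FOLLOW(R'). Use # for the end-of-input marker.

{ #, a, c, y }

In R ::= H' H R' R': add FIRST(R') = { a, c }.
In R ::= H' H R' R': R' is at the end, add FOLLOW(R) = { #, a, c, y }.
Union: FOLLOW(R') = { #, a, c, y }.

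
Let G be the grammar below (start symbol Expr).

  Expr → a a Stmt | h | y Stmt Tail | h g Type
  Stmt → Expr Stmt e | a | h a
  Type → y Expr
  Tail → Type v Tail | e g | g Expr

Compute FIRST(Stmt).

From Stmt → Expr Stmt e: add FIRST(Expr) = { a, h, y }.
Stmt → a contributes {a}.
Stmt → h a contributes {h}.
Union: FIRST(Stmt) = { a, h, y }.

{ a, h, y }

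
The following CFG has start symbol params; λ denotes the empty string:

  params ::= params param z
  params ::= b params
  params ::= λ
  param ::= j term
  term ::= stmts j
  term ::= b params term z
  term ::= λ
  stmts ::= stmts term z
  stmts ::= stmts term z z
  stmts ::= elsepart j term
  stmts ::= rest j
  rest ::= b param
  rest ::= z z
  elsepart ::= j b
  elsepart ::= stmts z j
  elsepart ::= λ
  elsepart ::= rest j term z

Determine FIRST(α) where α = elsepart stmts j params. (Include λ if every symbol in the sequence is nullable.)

{ b, j, z }

Add FIRST(elsepart)\{λ} = { b, j, z }; elsepart is nullable, continue.
Add FIRST(stmts) = { b, j, z }; stmts is not nullable, stop.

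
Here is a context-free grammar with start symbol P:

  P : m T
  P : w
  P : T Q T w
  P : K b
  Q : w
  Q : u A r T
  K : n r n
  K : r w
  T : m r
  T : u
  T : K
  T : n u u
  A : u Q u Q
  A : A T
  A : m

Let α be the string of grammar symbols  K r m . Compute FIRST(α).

Add FIRST(K) = { n, r }; K is not nullable, stop.

{ n, r }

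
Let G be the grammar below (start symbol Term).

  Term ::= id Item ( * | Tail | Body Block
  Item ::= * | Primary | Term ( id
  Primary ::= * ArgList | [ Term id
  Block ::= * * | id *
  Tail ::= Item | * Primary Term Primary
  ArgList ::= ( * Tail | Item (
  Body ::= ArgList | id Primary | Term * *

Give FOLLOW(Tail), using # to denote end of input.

{ #, (, *, [, id }

In Term ::= Tail: Tail is at the end, add FOLLOW(Term) = { #, (, *, [, id }.
In ArgList ::= ( * Tail: Tail is at the end, add FOLLOW(ArgList) = { #, (, *, [, id }.
Union: FOLLOW(Tail) = { #, (, *, [, id }.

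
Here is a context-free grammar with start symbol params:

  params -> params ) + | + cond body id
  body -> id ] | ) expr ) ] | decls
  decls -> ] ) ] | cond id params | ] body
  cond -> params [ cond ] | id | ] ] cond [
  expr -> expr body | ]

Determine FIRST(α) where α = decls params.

Add FIRST(decls) = { +, ], id }; decls is not nullable, stop.

{ +, ], id }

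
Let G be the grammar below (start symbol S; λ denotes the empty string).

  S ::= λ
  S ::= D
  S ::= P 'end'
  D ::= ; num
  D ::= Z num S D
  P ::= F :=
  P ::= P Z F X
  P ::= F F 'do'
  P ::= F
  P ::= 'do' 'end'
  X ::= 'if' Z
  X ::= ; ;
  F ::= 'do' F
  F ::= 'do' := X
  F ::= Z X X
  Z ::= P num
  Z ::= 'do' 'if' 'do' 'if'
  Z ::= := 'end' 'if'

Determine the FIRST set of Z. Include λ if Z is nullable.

From Z ::= P num: add FIRST(P) = { 'do', := }.
Z ::= 'do' 'if' 'do' 'if' contributes {'do'}.
Z ::= := 'end' 'if' contributes {:=}.
Union: FIRST(Z) = { 'do', := }.

{ 'do', := }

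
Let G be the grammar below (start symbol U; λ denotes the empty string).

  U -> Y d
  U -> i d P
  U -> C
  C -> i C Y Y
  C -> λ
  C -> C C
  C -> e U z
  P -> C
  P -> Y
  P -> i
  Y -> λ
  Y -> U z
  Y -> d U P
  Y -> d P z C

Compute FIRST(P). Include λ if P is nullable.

From P -> C: add FIRST(C) = { e, i, λ } (including λ since C is nullable).
From P -> Y: add FIRST(Y) = { d, e, i, z, λ } (including λ since Y is nullable).
P -> i contributes {i}.
Union: FIRST(P) = { d, e, i, z, λ }.

{ d, e, i, z, λ }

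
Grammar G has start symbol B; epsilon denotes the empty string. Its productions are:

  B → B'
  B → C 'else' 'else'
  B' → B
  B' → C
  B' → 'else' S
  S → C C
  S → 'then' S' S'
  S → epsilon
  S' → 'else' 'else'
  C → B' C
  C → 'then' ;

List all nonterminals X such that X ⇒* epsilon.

{ S }

Directly nullable (have an epsilon-production): S.
No other nonterminal has a production whose RHS symbols are all nullable.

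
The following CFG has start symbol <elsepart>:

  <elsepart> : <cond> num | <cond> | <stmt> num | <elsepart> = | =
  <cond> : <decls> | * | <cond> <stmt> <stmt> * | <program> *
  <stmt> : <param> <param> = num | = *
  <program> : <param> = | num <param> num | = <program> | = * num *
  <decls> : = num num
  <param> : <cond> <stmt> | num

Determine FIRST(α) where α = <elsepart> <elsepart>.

{ *, =, num }

Add FIRST(<elsepart>) = { *, =, num }; <elsepart> is not nullable, stop.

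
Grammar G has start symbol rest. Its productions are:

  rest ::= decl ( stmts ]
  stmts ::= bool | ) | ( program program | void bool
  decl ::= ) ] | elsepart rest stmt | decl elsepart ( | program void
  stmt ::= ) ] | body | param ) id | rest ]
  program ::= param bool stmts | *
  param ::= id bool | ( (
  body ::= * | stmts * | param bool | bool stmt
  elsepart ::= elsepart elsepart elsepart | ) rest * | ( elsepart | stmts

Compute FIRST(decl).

{ (, ), *, bool, id, void }

decl ::= ) ] contributes {)}.
From decl ::= elsepart rest stmt: add FIRST(elsepart) = { (, ), bool, void }.
From decl ::= decl elsepart (: add FIRST(decl) = { (, ), *, bool, id, void }.
From decl ::= program void: add FIRST(program) = { (, *, id }.
Union: FIRST(decl) = { (, ), *, bool, id, void }.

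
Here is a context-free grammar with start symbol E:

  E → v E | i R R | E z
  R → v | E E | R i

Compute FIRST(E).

{ i, v }

E → v E contributes {v}.
E → i R R contributes {i}.
From E → E z: add FIRST(E) = { i, v }.
Union: FIRST(E) = { i, v }.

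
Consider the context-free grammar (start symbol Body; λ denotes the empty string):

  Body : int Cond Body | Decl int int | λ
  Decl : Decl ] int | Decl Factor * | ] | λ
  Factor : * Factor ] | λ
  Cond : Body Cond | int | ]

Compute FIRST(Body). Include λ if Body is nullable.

Body : int Cond Body contributes {int}.
From Body : Decl int int: Decl nullable, take FIRST(Decl) ∪ {int} = { *, ], int }.
Body : λ contributes λ.
Union: FIRST(Body) = { *, ], int, λ }.

{ *, ], int, λ }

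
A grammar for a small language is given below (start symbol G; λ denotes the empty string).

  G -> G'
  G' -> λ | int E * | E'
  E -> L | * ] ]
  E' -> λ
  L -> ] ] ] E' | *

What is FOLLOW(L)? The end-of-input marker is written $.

{ * }

In E -> L: L is at the end, add FOLLOW(E) = { * }.
Union: FOLLOW(L) = { * }.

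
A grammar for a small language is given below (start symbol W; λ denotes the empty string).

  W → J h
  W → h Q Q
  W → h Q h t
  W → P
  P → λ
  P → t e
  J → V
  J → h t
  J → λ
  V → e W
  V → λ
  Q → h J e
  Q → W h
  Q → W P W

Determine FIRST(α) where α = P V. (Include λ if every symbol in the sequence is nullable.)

Add FIRST(P)\{λ} = { t }; P is nullable, continue.
Add FIRST(V)\{λ} = { e }; V is nullable, continue.
Every symbol is nullable, so include λ.

{ e, t, λ }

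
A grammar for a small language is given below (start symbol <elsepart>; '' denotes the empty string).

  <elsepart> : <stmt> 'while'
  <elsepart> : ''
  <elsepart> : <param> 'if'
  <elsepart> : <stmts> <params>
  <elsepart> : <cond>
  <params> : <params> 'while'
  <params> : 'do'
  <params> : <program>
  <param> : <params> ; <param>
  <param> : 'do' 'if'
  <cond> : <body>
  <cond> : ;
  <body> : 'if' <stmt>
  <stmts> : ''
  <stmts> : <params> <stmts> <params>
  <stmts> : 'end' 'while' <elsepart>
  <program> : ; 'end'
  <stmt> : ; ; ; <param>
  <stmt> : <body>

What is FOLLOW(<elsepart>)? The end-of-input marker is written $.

{ $, 'do', ; }

<elsepart> is the start symbol, so $ ∈ FOLLOW(<elsepart>).
In <stmts> : 'end' 'while' <elsepart>: <elsepart> is at the end, add FOLLOW(<stmts>) = { 'do', ; }.
Union: FOLLOW(<elsepart>) = { $, 'do', ; }.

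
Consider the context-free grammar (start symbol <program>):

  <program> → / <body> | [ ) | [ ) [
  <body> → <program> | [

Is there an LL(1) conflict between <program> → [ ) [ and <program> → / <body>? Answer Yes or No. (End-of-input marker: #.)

No

FIRST([ ) [) = { [ } and FIRST(/ <body>) = { / }.
The FIRST sets are disjoint and neither alternative is nullable — no conflict.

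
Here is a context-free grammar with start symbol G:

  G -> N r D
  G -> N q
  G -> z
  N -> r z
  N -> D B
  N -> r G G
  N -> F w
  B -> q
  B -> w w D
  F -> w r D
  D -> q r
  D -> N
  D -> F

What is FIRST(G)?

From G -> N r D: add FIRST(N) = { q, r, w }.
From G -> N q: add FIRST(N) = { q, r, w }.
G -> z contributes {z}.
Union: FIRST(G) = { q, r, w, z }.

{ q, r, w, z }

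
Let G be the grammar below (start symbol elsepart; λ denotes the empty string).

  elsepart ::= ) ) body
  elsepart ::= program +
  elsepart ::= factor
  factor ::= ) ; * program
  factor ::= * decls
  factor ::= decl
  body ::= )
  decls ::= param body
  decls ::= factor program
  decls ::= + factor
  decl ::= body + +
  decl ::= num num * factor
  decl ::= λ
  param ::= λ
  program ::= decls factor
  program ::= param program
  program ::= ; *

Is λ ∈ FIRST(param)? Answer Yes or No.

Yes

param has an λ-production, so param ⇒ λ.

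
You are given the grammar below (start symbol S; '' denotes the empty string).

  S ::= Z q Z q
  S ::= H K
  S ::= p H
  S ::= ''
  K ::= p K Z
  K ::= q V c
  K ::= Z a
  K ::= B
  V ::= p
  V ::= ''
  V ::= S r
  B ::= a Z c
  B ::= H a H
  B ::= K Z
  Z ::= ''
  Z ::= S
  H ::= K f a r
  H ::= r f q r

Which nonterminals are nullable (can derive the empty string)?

Directly nullable (have an ''-production): S, V, Z.
No other nonterminal has a production whose RHS symbols are all nullable.

{ S, V, Z }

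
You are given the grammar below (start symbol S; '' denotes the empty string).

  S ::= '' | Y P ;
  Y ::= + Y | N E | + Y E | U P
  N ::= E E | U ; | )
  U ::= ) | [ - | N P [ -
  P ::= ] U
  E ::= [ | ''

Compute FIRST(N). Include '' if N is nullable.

From N ::= E E: E, E nullable, take FIRST(E) ∪ FIRST(E) = { [ }; also '' since the whole RHS is nullable.
From N ::= U ;: add FIRST(U) = { ), [, ] }.
N ::= ) contributes {)}.
Union: FIRST(N) = { ), [, ], '' }.

{ ), [, ], '' }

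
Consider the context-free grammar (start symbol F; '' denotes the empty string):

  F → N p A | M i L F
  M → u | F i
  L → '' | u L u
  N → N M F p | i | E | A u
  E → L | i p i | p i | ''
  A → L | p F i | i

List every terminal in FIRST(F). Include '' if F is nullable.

From F → N p A: N nullable, take FIRST(N) ∪ {p} = { i, p, u }.
From F → M i L F: add FIRST(M) = { i, p, u }.
Union: FIRST(F) = { i, p, u }.

{ i, p, u }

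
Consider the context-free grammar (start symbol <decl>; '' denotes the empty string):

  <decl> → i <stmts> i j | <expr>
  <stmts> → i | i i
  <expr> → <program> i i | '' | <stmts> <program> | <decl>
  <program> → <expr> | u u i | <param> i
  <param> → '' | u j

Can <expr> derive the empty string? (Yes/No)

<expr> has an ''-production, so <expr> ⇒ ''.

Yes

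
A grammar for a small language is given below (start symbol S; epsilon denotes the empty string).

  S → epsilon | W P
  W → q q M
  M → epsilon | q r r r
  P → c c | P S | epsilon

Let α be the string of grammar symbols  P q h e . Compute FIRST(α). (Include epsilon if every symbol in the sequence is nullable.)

Add FIRST(P)\{epsilon} = { c, q }; P is nullable, continue.
q is a terminal; add {q} and stop.

{ c, q }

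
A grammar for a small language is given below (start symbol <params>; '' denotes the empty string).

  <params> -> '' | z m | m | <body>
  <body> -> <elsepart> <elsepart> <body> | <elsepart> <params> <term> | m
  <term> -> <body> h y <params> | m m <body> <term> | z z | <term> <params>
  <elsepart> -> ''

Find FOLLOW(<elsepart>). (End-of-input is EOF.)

{ m, z }

In <body> -> <elsepart> <elsepart> <body>: add FIRST(<elsepart> <body>) = { m, z }.
In <body> -> <elsepart> <elsepart> <body>: add FIRST(<body>) = { m, z }.
In <body> -> <elsepart> <params> <term>: add FIRST(<params> <term>) = { m, z }.
Union: FOLLOW(<elsepart>) = { m, z }.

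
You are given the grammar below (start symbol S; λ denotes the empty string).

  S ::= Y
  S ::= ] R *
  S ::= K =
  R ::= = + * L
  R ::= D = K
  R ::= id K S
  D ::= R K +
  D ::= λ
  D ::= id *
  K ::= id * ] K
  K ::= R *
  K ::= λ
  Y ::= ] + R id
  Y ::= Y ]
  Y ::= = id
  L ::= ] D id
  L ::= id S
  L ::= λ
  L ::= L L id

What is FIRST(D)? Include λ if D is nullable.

From D ::= R K +: add FIRST(R) = { =, id }.
D ::= λ contributes λ.
D ::= id * contributes {id}.
Union: FIRST(D) = { =, id, λ }.

{ =, id, λ }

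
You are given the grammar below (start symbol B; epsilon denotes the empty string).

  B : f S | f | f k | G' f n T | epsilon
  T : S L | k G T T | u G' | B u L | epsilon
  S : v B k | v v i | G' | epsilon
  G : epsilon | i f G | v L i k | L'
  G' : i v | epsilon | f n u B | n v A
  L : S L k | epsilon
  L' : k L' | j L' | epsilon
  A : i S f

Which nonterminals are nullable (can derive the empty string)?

Directly nullable (have an epsilon-production): B, T, S, G, G', L, L'.
No other nonterminal has a production whose RHS symbols are all nullable.

{ B, G, G', L, L', S, T }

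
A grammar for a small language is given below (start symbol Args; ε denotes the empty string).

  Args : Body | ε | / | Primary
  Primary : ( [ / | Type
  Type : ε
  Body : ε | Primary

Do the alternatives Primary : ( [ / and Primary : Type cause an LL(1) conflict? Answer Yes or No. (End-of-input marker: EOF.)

FIRST(( [ /) = { ( } and FIRST(Type) = { ε }.
The second is nullable but FOLLOW(Primary) = { EOF } is disjoint from FIRST of the first.

No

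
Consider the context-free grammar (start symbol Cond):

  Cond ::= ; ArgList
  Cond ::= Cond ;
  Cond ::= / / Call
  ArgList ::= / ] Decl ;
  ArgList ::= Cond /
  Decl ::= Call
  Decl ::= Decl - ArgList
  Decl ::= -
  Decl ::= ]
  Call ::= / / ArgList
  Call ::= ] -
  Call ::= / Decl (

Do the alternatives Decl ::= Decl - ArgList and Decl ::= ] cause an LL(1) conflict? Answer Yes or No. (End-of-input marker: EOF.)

Yes

FIRST(Decl - ArgList) = { -, /, ] } and FIRST(]) = { ] }.
Both contain ], so the two alternatives are not disjoint — LL(1) conflict.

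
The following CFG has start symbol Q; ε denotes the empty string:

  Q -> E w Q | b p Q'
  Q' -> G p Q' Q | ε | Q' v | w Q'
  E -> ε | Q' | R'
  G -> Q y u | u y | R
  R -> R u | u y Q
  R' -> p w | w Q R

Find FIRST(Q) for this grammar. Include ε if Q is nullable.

From Q -> E w Q: E nullable, take FIRST(E) ∪ {w} = { b, p, u, v, w }.
Q -> b p Q' contributes {b}.
Union: FIRST(Q) = { b, p, u, v, w }.

{ b, p, u, v, w }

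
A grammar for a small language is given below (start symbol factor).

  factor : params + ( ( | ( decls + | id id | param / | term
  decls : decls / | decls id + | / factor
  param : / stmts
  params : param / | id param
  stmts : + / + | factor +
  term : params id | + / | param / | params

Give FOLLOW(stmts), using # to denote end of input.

In param : / stmts: stmts is at the end, add FOLLOW(param) = { #, +, /, id }.
Union: FOLLOW(stmts) = { #, +, /, id }.

{ #, +, /, id }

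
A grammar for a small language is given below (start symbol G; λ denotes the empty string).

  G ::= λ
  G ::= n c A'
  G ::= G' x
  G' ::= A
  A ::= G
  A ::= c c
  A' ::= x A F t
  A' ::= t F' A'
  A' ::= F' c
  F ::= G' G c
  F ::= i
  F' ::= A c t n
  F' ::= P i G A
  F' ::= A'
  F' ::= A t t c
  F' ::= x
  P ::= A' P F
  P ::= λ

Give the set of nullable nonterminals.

{ A, G, G', P }

Directly nullable (have an λ-production): G, P.
G' ::= A with every symbol nullable, so G' is nullable.
A ::= G with every symbol nullable, so A is nullable.
No other nonterminal has a production whose RHS symbols are all nullable.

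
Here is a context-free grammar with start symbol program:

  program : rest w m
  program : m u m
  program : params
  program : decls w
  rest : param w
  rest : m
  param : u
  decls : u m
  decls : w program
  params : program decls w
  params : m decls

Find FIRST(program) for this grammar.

{ m, u, w }

From program : rest w m: add FIRST(rest) = { m, u }.
program : m u m contributes {m}.
From program : params: add FIRST(params) = { m, u, w }.
From program : decls w: add FIRST(decls) = { u, w }.
Union: FIRST(program) = { m, u, w }.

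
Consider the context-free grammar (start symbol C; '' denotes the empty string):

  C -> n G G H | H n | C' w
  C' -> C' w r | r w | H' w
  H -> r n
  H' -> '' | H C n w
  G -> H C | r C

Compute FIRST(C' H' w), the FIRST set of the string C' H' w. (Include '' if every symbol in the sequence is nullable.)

Add FIRST(C') = { r, w }; C' is not nullable, stop.

{ r, w }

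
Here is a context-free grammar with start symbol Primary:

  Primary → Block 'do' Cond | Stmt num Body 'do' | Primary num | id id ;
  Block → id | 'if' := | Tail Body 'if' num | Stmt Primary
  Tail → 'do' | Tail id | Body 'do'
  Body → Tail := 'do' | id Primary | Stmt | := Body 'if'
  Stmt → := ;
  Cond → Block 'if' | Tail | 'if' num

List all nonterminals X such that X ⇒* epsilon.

No nonterminal has an empty production or an RHS whose symbols are all nullable.

{ } (none)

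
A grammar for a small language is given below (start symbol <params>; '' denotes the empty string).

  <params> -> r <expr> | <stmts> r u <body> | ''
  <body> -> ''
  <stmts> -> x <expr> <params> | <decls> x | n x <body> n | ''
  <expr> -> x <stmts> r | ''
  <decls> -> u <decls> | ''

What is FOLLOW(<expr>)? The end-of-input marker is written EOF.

In <params> -> r <expr>: <expr> is at the end, add FOLLOW(<params>) = { EOF, r }.
In <stmts> -> x <expr> <params>: add FIRST(<params>)\{''} = { n, r, u, x }.
  Since <params> is nullable, also add FOLLOW(<stmts>) = { r }.
Union: FOLLOW(<expr>) = { EOF, n, r, u, x }.

{ EOF, n, r, u, x }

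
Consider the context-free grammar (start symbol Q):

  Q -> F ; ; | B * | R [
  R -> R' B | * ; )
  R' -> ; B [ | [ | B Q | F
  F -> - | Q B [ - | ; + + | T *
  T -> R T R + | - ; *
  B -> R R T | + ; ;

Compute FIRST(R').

R' -> ; B [ contributes {;}.
R' -> [ contributes {[}.
From R' -> B Q: add FIRST(B) = { *, +, -, ;, [ }.
From R' -> F: add FIRST(F) = { *, +, -, ;, [ }.
Union: FIRST(R') = { *, +, -, ;, [ }.

{ *, +, -, ;, [ }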